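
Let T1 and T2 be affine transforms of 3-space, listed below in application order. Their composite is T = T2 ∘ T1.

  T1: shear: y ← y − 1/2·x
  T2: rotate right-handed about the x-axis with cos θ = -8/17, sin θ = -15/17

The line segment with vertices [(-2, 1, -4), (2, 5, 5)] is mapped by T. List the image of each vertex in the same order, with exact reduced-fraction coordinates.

T1 shear: y ← y − 1/2·x: (-2, 1, -4) → (-2, 2, -4); (2, 5, 5) → (2, 4, 5)
T2 rotate right-handed about the x-axis with cos θ = -8/17, sin θ = -15/17: (-2, 2, -4) → (-2, -76/17, 2/17); (2, 4, 5) → (2, 43/17, -100/17)

image vertices: (-2, -76/17, 2/17), (2, 43/17, -100/17)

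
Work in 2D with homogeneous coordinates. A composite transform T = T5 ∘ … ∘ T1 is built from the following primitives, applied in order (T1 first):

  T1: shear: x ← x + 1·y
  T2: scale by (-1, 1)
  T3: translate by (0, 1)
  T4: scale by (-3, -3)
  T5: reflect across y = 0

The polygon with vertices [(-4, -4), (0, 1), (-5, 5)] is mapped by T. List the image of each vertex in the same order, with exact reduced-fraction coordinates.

T1 shear: x ← x + 1·y: (-4, -4) → (-8, -4); (0, 1) → (1, 1); (-5, 5) → (0, 5)
T2 scale by (-1, 1): (-8, -4) → (8, -4); (1, 1) → (-1, 1); (0, 5) → (0, 5)
T3 translate by (0, 1): (8, -4) → (8, -3); (-1, 1) → (-1, 2); (0, 5) → (0, 6)
T4 scale by (-3, -3): (8, -3) → (-24, 9); (-1, 2) → (3, -6); (0, 6) → (0, -18)
T5 reflect across y = 0: (-24, 9) → (-24, -9); (3, -6) → (3, 6); (0, -18) → (0, 18)

image vertices: (-24, -9), (3, 6), (0, 18)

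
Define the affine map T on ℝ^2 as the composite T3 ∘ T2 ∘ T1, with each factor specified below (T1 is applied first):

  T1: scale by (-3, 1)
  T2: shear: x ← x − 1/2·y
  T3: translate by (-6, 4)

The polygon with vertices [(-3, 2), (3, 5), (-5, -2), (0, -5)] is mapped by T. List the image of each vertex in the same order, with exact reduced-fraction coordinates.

T1 scale by (-3, 1): (-3, 2) → (9, 2); (3, 5) → (-9, 5); (-5, -2) → (15, -2); (0, -5) → (0, -5)
T2 shear: x ← x − 1/2·y: (9, 2) → (8, 2); (-9, 5) → (-23/2, 5); (15, -2) → (16, -2); (0, -5) → (5/2, -5)
T3 translate by (-6, 4): (8, 2) → (2, 6); (-23/2, 5) → (-35/2, 9); (16, -2) → (10, 2); (5/2, -5) → (-7/2, -1)

image vertices: (2, 6), (-35/2, 9), (10, 2), (-7/2, -1)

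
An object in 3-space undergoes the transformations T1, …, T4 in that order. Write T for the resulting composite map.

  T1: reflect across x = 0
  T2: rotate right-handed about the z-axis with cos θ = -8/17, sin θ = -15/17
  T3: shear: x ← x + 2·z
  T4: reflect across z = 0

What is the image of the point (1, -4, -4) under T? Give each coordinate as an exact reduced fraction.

T(p) = (-188/17, 47/17, 4)

T1 reflect across x = 0: (1, -4, -4) → (-1, -4, -4)
T2 rotate right-handed about the z-axis with cos θ = -8/17, sin θ = -15/17: (-1, -4, -4) → (-52/17, 47/17, -4)
T3 shear: x ← x + 2·z: (-52/17, 47/17, -4) → (-188/17, 47/17, -4)
T4 reflect across z = 0: (-188/17, 47/17, -4) → (-188/17, 47/17, 4)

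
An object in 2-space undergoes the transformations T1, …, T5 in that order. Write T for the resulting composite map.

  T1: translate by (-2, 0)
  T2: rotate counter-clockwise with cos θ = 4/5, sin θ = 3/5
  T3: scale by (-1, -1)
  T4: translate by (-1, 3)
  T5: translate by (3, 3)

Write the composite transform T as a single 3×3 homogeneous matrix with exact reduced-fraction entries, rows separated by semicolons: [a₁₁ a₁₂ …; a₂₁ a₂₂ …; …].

T1 = [1 0 -2; 0 1 0; 0 0 1]
T2·T1 = [4/5 -3/5 -8/5; 3/5 4/5 -6/5; 0 0 1]
T3·…·T1 = [-4/5 3/5 8/5; -3/5 -4/5 6/5; 0 0 1]
T4·…·T1 = [-4/5 3/5 3/5; -3/5 -4/5 21/5; 0 0 1]
T5·…·T1 = [-4/5 3/5 18/5; -3/5 -4/5 36/5; 0 0 1]

T = [-4/5 3/5 18/5; -3/5 -4/5 36/5; 0 0 1]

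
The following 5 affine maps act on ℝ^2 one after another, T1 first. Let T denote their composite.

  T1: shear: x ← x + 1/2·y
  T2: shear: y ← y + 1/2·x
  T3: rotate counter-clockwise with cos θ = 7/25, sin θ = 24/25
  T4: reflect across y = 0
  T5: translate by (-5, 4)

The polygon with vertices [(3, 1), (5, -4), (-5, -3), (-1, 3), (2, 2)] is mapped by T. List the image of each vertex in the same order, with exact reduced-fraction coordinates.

T1 shear: x ← x + 1/2·y: (3, 1) → (7/2, 1); (5, -4) → (3, -4); (-5, -3) → (-13/2, -3); (-1, 3) → (1/2, 3); (2, 2) → (3, 2)
T2 shear: y ← y + 1/2·x: (7/2, 1) → (7/2, 11/4); (3, -4) → (3, -5/2); (-13/2, -3) → (-13/2, -25/4); (1/2, 3) → (1/2, 13/4); (3, 2) → (3, 7/2)
T3 rotate counter-clockwise with cos θ = 7/25, sin θ = 24/25: (7/2, 11/4) → (-83/50, 413/100); (3, -5/2) → (81/25, 109/50); (-13/2, -25/4) → (209/50, -799/100); (1/2, 13/4) → (-149/50, 139/100); (3, 7/2) → (-63/25, 193/50)
T4 reflect across y = 0: (-83/50, 413/100) → (-83/50, -413/100); (81/25, 109/50) → (81/25, -109/50); (209/50, -799/100) → (209/50, 799/100); (-149/50, 139/100) → (-149/50, -139/100); (-63/25, 193/50) → (-63/25, -193/50)
T5 translate by (-5, 4): (-83/50, -413/100) → (-333/50, -13/100); (81/25, -109/50) → (-44/25, 91/50); (209/50, 799/100) → (-41/50, 1199/100); (-149/50, -139/100) → (-399/50, 261/100); (-63/25, -193/50) → (-188/25, 7/50)

image vertices: (-333/50, -13/100), (-44/25, 91/50), (-41/50, 1199/100), (-399/50, 261/100), (-188/25, 7/50)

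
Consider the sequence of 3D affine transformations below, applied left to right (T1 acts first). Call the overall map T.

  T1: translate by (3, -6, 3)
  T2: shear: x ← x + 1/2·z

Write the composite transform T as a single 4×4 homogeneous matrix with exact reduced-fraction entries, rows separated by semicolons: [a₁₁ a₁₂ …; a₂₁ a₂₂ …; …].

T1 = [1 0 0 3; 0 1 0 -6; 0 0 1 3; 0 0 0 1]
T2·T1 = [1 0 1/2 9/2; 0 1 0 -6; 0 0 1 3; 0 0 0 1]

T = [1 0 1/2 9/2; 0 1 0 -6; 0 0 1 3; 0 0 0 1]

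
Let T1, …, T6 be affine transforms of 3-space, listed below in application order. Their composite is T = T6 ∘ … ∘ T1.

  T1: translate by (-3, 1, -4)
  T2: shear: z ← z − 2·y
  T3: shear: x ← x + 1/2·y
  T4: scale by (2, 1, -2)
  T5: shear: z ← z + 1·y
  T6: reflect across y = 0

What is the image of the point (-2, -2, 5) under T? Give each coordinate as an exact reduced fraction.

T1 translate by (-3, 1, -4): (-2, -2, 5) → (-5, -1, 1)
T2 shear: z ← z − 2·y: (-5, -1, 1) → (-5, -1, 3)
T3 shear: x ← x + 1/2·y: (-5, -1, 3) → (-11/2, -1, 3)
T4 scale by (2, 1, -2): (-11/2, -1, 3) → (-11, -1, -6)
T5 shear: z ← z + 1·y: (-11, -1, -6) → (-11, -1, -7)
T6 reflect across y = 0: (-11, -1, -7) → (-11, 1, -7)

T(p) = (-11, 1, -7)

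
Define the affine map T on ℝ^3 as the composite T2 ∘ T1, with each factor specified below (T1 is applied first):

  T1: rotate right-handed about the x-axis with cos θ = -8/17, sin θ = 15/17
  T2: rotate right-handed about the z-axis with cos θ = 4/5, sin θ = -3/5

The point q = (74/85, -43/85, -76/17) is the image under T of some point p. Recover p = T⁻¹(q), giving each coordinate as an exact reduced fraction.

T1 = [1 0 0 0; 0 -8/17 -15/17 0; 0 15/17 -8/17 0; 0 0 0 1]
T2·T1 = [4/5 -24/85 -9/17 0; -3/5 -32/85 -12/17 0; 0 15/17 -8/17 0; 0 0 0 1]
det M = 1; M⁻¹ = [4/5 -3/5 0 0; -24/85 -32/85 15/17 0; -9/17 -12/17 -8/17 0; 0 0 0 1]
M⁻¹ · (74/85, -43/85, -76/17)ᵀ = (1, -4, 2)ᵀ

p = (1, -4, 2)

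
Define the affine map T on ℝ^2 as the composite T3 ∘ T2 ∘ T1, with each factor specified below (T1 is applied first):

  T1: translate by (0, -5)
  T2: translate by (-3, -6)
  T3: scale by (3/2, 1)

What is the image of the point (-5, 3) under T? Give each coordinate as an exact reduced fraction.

T(p) = (-12, -8)

T1 translate by (0, -5): (-5, 3) → (-5, -2)
T2 translate by (-3, -6): (-5, -2) → (-8, -8)
T3 scale by (3/2, 1): (-8, -8) → (-12, -8)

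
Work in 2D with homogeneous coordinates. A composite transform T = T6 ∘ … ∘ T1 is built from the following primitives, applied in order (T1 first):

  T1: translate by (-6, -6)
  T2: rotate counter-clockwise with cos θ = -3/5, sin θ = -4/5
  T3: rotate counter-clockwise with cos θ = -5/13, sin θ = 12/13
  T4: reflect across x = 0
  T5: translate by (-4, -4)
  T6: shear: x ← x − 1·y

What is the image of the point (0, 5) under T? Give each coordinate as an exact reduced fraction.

T1 translate by (-6, -6): (0, 5) → (-6, -1)
T2 rotate counter-clockwise with cos θ = -3/5, sin θ = -4/5: (-6, -1) → (14/5, 27/5)
T3 rotate counter-clockwise with cos θ = -5/13, sin θ = 12/13: (14/5, 27/5) → (-394/65, 33/65)
T4 reflect across x = 0: (-394/65, 33/65) → (394/65, 33/65)
T5 translate by (-4, -4): (394/65, 33/65) → (134/65, -227/65)
T6 shear: x ← x − 1·y: (134/65, -227/65) → (361/65, -227/65)

T(p) = (361/65, -227/65)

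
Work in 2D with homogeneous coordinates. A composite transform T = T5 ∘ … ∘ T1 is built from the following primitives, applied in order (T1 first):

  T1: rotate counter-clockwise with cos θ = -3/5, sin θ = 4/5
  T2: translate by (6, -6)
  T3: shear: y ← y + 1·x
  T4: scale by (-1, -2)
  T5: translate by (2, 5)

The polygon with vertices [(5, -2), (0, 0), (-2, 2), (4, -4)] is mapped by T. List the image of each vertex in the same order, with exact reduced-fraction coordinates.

image vertices: (-13/5, -13/5), (-4, 5), (-18/5, 57/5), (-24/5, -39/5)

T1 rotate counter-clockwise with cos θ = -3/5, sin θ = 4/5: (5, -2) → (-7/5, 26/5); (0, 0) → (0, 0); (-2, 2) → (-2/5, -14/5); (4, -4) → (4/5, 28/5)
T2 translate by (6, -6): (-7/5, 26/5) → (23/5, -4/5); (0, 0) → (6, -6); (-2/5, -14/5) → (28/5, -44/5); (4/5, 28/5) → (34/5, -2/5)
T3 shear: y ← y + 1·x: (23/5, -4/5) → (23/5, 19/5); (6, -6) → (6, 0); (28/5, -44/5) → (28/5, -16/5); (34/5, -2/5) → (34/5, 32/5)
T4 scale by (-1, -2): (23/5, 19/5) → (-23/5, -38/5); (6, 0) → (-6, 0); (28/5, -16/5) → (-28/5, 32/5); (34/5, 32/5) → (-34/5, -64/5)
T5 translate by (2, 5): (-23/5, -38/5) → (-13/5, -13/5); (-6, 0) → (-4, 5); (-28/5, 32/5) → (-18/5, 57/5); (-34/5, -64/5) → (-24/5, -39/5)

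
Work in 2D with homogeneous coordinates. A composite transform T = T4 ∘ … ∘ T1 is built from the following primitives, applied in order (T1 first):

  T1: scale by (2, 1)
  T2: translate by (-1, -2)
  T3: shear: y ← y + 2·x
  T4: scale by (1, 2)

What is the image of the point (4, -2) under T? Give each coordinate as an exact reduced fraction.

T(p) = (7, 20)

T1 scale by (2, 1): (4, -2) → (8, -2)
T2 translate by (-1, -2): (8, -2) → (7, -4)
T3 shear: y ← y + 2·x: (7, -4) → (7, 10)
T4 scale by (1, 2): (7, 10) → (7, 20)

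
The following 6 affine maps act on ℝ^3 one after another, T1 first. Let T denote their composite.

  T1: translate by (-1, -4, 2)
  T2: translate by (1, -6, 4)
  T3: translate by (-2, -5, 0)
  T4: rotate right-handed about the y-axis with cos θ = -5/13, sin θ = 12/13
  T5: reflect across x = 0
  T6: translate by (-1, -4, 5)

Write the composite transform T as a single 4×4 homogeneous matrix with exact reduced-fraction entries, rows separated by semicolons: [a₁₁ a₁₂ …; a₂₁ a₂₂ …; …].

T1 = [1 0 0 -1; 0 1 0 -4; 0 0 1 2; 0 0 0 1]
T2·T1 = [1 0 0 0; 0 1 0 -10; 0 0 1 6; 0 0 0 1]
T3·…·T1 = [1 0 0 -2; 0 1 0 -15; 0 0 1 6; 0 0 0 1]
T4·…·T1 = [-5/13 0 12/13 82/13; 0 1 0 -15; -12/13 0 -5/13 -6/13; 0 0 0 1]
T5·…·T1 = [5/13 0 -12/13 -82/13; 0 1 0 -15; -12/13 0 -5/13 -6/13; 0 0 0 1]
T6·…·T1 = [5/13 0 -12/13 -95/13; 0 1 0 -19; -12/13 0 -5/13 59/13; 0 0 0 1]

T = [5/13 0 -12/13 -95/13; 0 1 0 -19; -12/13 0 -5/13 59/13; 0 0 0 1]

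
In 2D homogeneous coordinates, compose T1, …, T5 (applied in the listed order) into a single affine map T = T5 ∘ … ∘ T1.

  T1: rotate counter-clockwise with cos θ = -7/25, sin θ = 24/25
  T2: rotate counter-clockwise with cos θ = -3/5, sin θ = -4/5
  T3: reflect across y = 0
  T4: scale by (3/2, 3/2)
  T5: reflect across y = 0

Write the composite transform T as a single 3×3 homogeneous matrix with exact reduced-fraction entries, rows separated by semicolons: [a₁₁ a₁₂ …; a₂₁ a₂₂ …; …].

T = [351/250 66/125 0; -66/125 351/250 0; 0 0 1]

T1 = [-7/25 -24/25 0; 24/25 -7/25 0; 0 0 1]
T2·T1 = [117/125 44/125 0; -44/125 117/125 0; 0 0 1]
T3·…·T1 = [117/125 44/125 0; 44/125 -117/125 0; 0 0 1]
T4·…·T1 = [351/250 66/125 0; 66/125 -351/250 0; 0 0 1]
T5·…·T1 = [351/250 66/125 0; -66/125 351/250 0; 0 0 1]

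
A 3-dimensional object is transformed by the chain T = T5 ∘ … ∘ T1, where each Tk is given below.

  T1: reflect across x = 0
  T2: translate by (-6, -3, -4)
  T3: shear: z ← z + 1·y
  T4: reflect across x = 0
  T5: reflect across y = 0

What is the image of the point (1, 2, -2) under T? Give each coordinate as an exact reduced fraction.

T1 reflect across x = 0: (1, 2, -2) → (-1, 2, -2)
T2 translate by (-6, -3, -4): (-1, 2, -2) → (-7, -1, -6)
T3 shear: z ← z + 1·y: (-7, -1, -6) → (-7, -1, -7)
T4 reflect across x = 0: (-7, -1, -7) → (7, -1, -7)
T5 reflect across y = 0: (7, -1, -7) → (7, 1, -7)

T(p) = (7, 1, -7)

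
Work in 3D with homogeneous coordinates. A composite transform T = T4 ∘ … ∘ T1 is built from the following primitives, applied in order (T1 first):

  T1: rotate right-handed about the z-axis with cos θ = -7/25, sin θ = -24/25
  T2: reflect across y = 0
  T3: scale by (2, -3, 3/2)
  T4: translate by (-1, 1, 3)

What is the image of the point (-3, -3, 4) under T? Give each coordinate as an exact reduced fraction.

T(p) = (-127/25, 304/25, 9)

T1 rotate right-handed about the z-axis with cos θ = -7/25, sin θ = -24/25: (-3, -3, 4) → (-51/25, 93/25, 4)
T2 reflect across y = 0: (-51/25, 93/25, 4) → (-51/25, -93/25, 4)
T3 scale by (2, -3, 3/2): (-51/25, -93/25, 4) → (-102/25, 279/25, 6)
T4 translate by (-1, 1, 3): (-102/25, 279/25, 6) → (-127/25, 304/25, 9)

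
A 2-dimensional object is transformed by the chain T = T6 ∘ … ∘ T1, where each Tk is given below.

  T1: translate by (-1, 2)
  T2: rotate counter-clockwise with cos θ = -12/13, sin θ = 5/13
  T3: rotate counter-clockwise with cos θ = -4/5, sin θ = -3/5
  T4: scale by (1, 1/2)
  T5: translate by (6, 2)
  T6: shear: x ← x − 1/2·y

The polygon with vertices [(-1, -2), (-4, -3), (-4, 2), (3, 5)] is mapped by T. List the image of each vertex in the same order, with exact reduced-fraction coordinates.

image vertices: (207/65, 114/65), (19/20, 9/10), (-97/65, 216/65), (883/260, 733/130)

T1 translate by (-1, 2): (-1, -2) → (-2, 0); (-4, -3) → (-5, -1); (-4, 2) → (-5, 4); (3, 5) → (2, 7)
T2 rotate counter-clockwise with cos θ = -12/13, sin θ = 5/13: (-2, 0) → (24/13, -10/13); (-5, -1) → (5, -1); (-5, 4) → (40/13, -73/13); (2, 7) → (-59/13, -74/13)
T3 rotate counter-clockwise with cos θ = -4/5, sin θ = -3/5: (24/13, -10/13) → (-126/65, -32/65); (5, -1) → (-23/5, -11/5); (40/13, -73/13) → (-379/65, 172/65); (-59/13, -74/13) → (14/65, 473/65)
T4 scale by (1, 1/2): (-126/65, -32/65) → (-126/65, -16/65); (-23/5, -11/5) → (-23/5, -11/10); (-379/65, 172/65) → (-379/65, 86/65); (14/65, 473/65) → (14/65, 473/130)
T5 translate by (6, 2): (-126/65, -16/65) → (264/65, 114/65); (-23/5, -11/10) → (7/5, 9/10); (-379/65, 86/65) → (11/65, 216/65); (14/65, 473/130) → (404/65, 733/130)
T6 shear: x ← x − 1/2·y: (264/65, 114/65) → (207/65, 114/65); (7/5, 9/10) → (19/20, 9/10); (11/65, 216/65) → (-97/65, 216/65); (404/65, 733/130) → (883/260, 733/130)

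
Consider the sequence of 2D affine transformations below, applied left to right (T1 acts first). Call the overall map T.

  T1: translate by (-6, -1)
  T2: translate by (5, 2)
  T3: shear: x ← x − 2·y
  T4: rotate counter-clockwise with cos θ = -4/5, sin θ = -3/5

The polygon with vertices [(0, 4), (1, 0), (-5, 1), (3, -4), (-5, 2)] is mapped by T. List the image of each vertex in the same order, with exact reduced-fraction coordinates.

T1 translate by (-6, -1): (0, 4) → (-6, 3); (1, 0) → (-5, -1); (-5, 1) → (-11, 0); (3, -4) → (-3, -5); (-5, 2) → (-11, 1)
T2 translate by (5, 2): (-6, 3) → (-1, 5); (-5, -1) → (0, 1); (-11, 0) → (-6, 2); (-3, -5) → (2, -3); (-11, 1) → (-6, 3)
T3 shear: x ← x − 2·y: (-1, 5) → (-11, 5); (0, 1) → (-2, 1); (-6, 2) → (-10, 2); (2, -3) → (8, -3); (-6, 3) → (-12, 3)
T4 rotate counter-clockwise with cos θ = -4/5, sin θ = -3/5: (-11, 5) → (59/5, 13/5); (-2, 1) → (11/5, 2/5); (-10, 2) → (46/5, 22/5); (8, -3) → (-41/5, -12/5); (-12, 3) → (57/5, 24/5)

image vertices: (59/5, 13/5), (11/5, 2/5), (46/5, 22/5), (-41/5, -12/5), (57/5, 24/5)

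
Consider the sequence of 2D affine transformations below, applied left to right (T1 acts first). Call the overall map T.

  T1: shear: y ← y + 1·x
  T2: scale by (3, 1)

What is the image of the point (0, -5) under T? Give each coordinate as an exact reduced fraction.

T(p) = (0, -5)

T1 shear: y ← y + 1·x: (0, -5) → (0, -5)
T2 scale by (3, 1): (0, -5) → (0, -5)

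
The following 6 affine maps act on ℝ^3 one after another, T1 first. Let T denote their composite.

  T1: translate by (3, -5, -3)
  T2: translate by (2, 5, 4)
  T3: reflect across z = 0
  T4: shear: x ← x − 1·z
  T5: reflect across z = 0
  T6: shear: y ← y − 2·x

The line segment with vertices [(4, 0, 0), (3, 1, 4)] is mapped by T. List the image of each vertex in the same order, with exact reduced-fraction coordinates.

image vertices: (10, -20, 1), (13, -25, 5)

T1 translate by (3, -5, -3): (4, 0, 0) → (7, -5, -3); (3, 1, 4) → (6, -4, 1)
T2 translate by (2, 5, 4): (7, -5, -3) → (9, 0, 1); (6, -4, 1) → (8, 1, 5)
T3 reflect across z = 0: (9, 0, 1) → (9, 0, -1); (8, 1, 5) → (8, 1, -5)
T4 shear: x ← x − 1·z: (9, 0, -1) → (10, 0, -1); (8, 1, -5) → (13, 1, -5)
T5 reflect across z = 0: (10, 0, -1) → (10, 0, 1); (13, 1, -5) → (13, 1, 5)
T6 shear: y ← y − 2·x: (10, 0, 1) → (10, -20, 1); (13, 1, 5) → (13, -25, 5)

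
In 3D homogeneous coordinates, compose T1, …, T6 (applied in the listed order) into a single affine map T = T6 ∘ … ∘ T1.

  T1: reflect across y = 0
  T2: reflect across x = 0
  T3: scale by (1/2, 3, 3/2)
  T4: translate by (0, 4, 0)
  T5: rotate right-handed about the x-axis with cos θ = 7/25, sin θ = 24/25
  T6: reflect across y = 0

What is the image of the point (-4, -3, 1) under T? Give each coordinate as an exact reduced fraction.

T1 reflect across y = 0: (-4, -3, 1) → (-4, 3, 1)
T2 reflect across x = 0: (-4, 3, 1) → (4, 3, 1)
T3 scale by (1/2, 3, 3/2): (4, 3, 1) → (2, 9, 3/2)
T4 translate by (0, 4, 0): (2, 9, 3/2) → (2, 13, 3/2)
T5 rotate right-handed about the x-axis with cos θ = 7/25, sin θ = 24/25: (2, 13, 3/2) → (2, 11/5, 129/10)
T6 reflect across y = 0: (2, 11/5, 129/10) → (2, -11/5, 129/10)

T(p) = (2, -11/5, 129/10)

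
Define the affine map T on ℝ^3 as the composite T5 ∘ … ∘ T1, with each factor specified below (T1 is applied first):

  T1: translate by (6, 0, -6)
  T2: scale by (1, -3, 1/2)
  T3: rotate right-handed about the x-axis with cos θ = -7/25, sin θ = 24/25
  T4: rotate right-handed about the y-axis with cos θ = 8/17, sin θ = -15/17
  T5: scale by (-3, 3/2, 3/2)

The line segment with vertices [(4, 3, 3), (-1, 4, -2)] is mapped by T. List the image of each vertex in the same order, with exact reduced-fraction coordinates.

image vertices: (-6099/170, 297/50, 3159/425), (-588/17, 54/5, -123/170)

T1 translate by (6, 0, -6): (4, 3, 3) → (10, 3, -3); (-1, 4, -2) → (5, 4, -8)
T2 scale by (1, -3, 1/2): (10, 3, -3) → (10, -9, -3/2); (5, 4, -8) → (5, -12, -4)
T3 rotate right-handed about the x-axis with cos θ = -7/25, sin θ = 24/25: (10, -9, -3/2) → (10, 99/25, -411/50); (5, -12, -4) → (5, 36/5, -52/5)
T4 rotate right-handed about the y-axis with cos θ = 8/17, sin θ = -15/17: (10, 99/25, -411/50) → (2033/170, 99/25, 2106/425); (5, 36/5, -52/5) → (196/17, 36/5, -41/85)
T5 scale by (-3, 3/2, 3/2): (2033/170, 99/25, 2106/425) → (-6099/170, 297/50, 3159/425); (196/17, 36/5, -41/85) → (-588/17, 54/5, -123/170)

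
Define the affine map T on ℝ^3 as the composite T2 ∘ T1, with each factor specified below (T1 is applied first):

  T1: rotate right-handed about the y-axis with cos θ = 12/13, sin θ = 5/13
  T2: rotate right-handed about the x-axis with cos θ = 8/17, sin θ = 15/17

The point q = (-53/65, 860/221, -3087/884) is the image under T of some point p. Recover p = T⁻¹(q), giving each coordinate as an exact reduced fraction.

p = (6/5, -5/4, -5)

T1 = [12/13 0 5/13 0; 0 1 0 0; -5/13 0 12/13 0; 0 0 0 1]
T2·T1 = [12/13 0 5/13 0; 75/221 8/17 -180/221 0; -40/221 15/17 96/221 0; 0 0 0 1]
det M = 1; M⁻¹ = [12/13 75/221 -40/221 0; 0 8/17 15/17 0; 5/13 -180/221 96/221 0; 0 0 0 1]
M⁻¹ · (-53/65, 860/221, -3087/884)ᵀ = (6/5, -5/4, -5)ᵀ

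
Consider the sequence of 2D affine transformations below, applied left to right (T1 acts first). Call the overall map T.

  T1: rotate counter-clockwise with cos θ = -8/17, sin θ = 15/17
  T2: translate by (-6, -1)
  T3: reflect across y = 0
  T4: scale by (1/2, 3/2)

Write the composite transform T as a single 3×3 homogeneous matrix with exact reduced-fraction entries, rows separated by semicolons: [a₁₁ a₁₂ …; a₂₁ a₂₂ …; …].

T = [-4/17 -15/34 -3; -45/34 12/17 3/2; 0 0 1]

T1 = [-8/17 -15/17 0; 15/17 -8/17 0; 0 0 1]
T2·T1 = [-8/17 -15/17 -6; 15/17 -8/17 -1; 0 0 1]
T3·…·T1 = [-8/17 -15/17 -6; -15/17 8/17 1; 0 0 1]
T4·…·T1 = [-4/17 -15/34 -3; -45/34 12/17 3/2; 0 0 1]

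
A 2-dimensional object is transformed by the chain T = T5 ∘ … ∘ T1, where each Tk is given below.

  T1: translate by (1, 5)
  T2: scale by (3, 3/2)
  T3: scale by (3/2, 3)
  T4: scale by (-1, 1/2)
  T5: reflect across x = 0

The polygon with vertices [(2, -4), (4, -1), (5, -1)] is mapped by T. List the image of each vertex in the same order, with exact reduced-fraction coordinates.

image vertices: (27/2, 9/4), (45/2, 9), (27, 9)

T1 translate by (1, 5): (2, -4) → (3, 1); (4, -1) → (5, 4); (5, -1) → (6, 4)
T2 scale by (3, 3/2): (3, 1) → (9, 3/2); (5, 4) → (15, 6); (6, 4) → (18, 6)
T3 scale by (3/2, 3): (9, 3/2) → (27/2, 9/2); (15, 6) → (45/2, 18); (18, 6) → (27, 18)
T4 scale by (-1, 1/2): (27/2, 9/2) → (-27/2, 9/4); (45/2, 18) → (-45/2, 9); (27, 18) → (-27, 9)
T5 reflect across x = 0: (-27/2, 9/4) → (27/2, 9/4); (-45/2, 9) → (45/2, 9); (-27, 9) → (27, 9)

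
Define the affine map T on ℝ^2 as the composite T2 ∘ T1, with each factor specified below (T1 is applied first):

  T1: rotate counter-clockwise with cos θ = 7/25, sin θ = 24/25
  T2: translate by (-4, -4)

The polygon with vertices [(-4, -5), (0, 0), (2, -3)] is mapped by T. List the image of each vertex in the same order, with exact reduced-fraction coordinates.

image vertices: (-8/25, -231/25), (-4, -4), (-14/25, -73/25)

T1 rotate counter-clockwise with cos θ = 7/25, sin θ = 24/25: (-4, -5) → (92/25, -131/25); (0, 0) → (0, 0); (2, -3) → (86/25, 27/25)
T2 translate by (-4, -4): (92/25, -131/25) → (-8/25, -231/25); (0, 0) → (-4, -4); (86/25, 27/25) → (-14/25, -73/25)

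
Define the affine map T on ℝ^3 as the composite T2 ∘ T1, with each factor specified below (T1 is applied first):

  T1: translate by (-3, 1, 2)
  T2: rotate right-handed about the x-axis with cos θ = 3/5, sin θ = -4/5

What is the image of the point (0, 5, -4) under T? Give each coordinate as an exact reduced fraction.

T(p) = (-3, 2, -6)

T1 translate by (-3, 1, 2): (0, 5, -4) → (-3, 6, -2)
T2 rotate right-handed about the x-axis with cos θ = 3/5, sin θ = -4/5: (-3, 6, -2) → (-3, 2, -6)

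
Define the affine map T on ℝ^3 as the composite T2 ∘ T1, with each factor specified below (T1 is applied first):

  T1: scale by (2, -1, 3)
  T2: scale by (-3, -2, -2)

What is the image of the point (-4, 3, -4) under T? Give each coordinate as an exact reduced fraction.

T1 scale by (2, -1, 3): (-4, 3, -4) → (-8, -3, -12)
T2 scale by (-3, -2, -2): (-8, -3, -12) → (24, 6, 24)

T(p) = (24, 6, 24)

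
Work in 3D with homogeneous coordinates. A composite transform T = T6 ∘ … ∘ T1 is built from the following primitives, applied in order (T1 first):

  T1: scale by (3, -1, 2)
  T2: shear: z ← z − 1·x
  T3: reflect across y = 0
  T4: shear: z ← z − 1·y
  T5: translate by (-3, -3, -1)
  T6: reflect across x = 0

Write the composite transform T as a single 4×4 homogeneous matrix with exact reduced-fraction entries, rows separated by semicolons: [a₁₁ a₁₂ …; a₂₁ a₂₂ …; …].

T = [-3 0 0 3; 0 1 0 -3; -3 -1 2 -1; 0 0 0 1]

T1 = [3 0 0 0; 0 -1 0 0; 0 0 2 0; 0 0 0 1]
T2·T1 = [3 0 0 0; 0 -1 0 0; -3 0 2 0; 0 0 0 1]
T3·…·T1 = [3 0 0 0; 0 1 0 0; -3 0 2 0; 0 0 0 1]
T4·…·T1 = [3 0 0 0; 0 1 0 0; -3 -1 2 0; 0 0 0 1]
T5·…·T1 = [3 0 0 -3; 0 1 0 -3; -3 -1 2 -1; 0 0 0 1]
T6·…·T1 = [-3 0 0 3; 0 1 0 -3; -3 -1 2 -1; 0 0 0 1]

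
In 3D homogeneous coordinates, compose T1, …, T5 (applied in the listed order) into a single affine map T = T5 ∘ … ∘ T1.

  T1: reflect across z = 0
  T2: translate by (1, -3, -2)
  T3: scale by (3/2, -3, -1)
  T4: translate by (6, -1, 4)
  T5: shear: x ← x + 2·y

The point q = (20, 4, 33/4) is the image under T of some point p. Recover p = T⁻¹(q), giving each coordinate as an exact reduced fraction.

p = (3, 4/3, 9/4)

T1 = [1 0 0 0; 0 1 0 0; 0 0 -1 0; 0 0 0 1]
T2·T1 = [1 0 0 1; 0 1 0 -3; 0 0 -1 -2; 0 0 0 1]
T3·…·T1 = [3/2 0 0 3/2; 0 -3 0 9; 0 0 1 2; 0 0 0 1]
T4·…·T1 = [3/2 0 0 15/2; 0 -3 0 8; 0 0 1 6; 0 0 0 1]
T5·…·T1 = [3/2 -6 0 47/2; 0 -3 0 8; 0 0 1 6; 0 0 0 1]
det M = -9/2; M⁻¹ = [2/3 -4/3 0 -5; 0 -1/3 0 8/3; 0 0 1 -6; 0 0 0 1]
M⁻¹ · (20, 4, 33/4)ᵀ = (3, 4/3, 9/4)ᵀ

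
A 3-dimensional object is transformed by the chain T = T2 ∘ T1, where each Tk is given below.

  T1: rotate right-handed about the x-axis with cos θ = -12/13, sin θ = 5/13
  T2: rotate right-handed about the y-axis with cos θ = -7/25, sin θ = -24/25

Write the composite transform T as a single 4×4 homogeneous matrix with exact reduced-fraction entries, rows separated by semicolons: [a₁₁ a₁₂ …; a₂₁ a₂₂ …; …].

T1 = [1 0 0 0; 0 -12/13 -5/13 0; 0 5/13 -12/13 0; 0 0 0 1]
T2·T1 = [-7/25 -24/65 288/325 0; 0 -12/13 -5/13 0; 24/25 -7/65 84/325 0; 0 0 0 1]

T = [-7/25 -24/65 288/325 0; 0 -12/13 -5/13 0; 24/25 -7/65 84/325 0; 0 0 0 1]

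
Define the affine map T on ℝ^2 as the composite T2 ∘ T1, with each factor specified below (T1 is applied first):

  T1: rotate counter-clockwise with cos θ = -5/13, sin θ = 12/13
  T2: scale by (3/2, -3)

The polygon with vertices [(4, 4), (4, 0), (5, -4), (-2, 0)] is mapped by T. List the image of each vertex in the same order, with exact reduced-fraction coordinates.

T1 rotate counter-clockwise with cos θ = -5/13, sin θ = 12/13: (4, 4) → (-68/13, 28/13); (4, 0) → (-20/13, 48/13); (5, -4) → (23/13, 80/13); (-2, 0) → (10/13, -24/13)
T2 scale by (3/2, -3): (-68/13, 28/13) → (-102/13, -84/13); (-20/13, 48/13) → (-30/13, -144/13); (23/13, 80/13) → (69/26, -240/13); (10/13, -24/13) → (15/13, 72/13)

image vertices: (-102/13, -84/13), (-30/13, -144/13), (69/26, -240/13), (15/13, 72/13)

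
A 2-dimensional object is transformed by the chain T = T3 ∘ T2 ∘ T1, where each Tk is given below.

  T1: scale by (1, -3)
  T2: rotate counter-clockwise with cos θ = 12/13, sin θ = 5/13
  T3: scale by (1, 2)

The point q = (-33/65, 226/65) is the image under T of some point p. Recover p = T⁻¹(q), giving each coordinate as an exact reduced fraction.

T1 = [1 0 0; 0 -3 0; 0 0 1]
T2·T1 = [12/13 15/13 0; 5/13 -36/13 0; 0 0 1]
T3·…·T1 = [12/13 15/13 0; 10/13 -72/13 0; 0 0 1]
det M = -6; M⁻¹ = [12/13 5/26 0; 5/39 -2/13 0; 0 0 1]
M⁻¹ · (-33/65, 226/65)ᵀ = (1/5, -3/5)ᵀ

p = (1/5, -3/5)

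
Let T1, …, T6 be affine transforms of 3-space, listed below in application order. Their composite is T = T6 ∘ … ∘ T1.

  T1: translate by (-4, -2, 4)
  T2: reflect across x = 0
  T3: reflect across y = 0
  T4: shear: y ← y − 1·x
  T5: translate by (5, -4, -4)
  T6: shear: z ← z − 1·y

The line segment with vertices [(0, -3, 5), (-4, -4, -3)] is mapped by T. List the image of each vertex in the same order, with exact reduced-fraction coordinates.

image vertices: (9, -3, 8), (13, -6, 3)

T1 translate by (-4, -2, 4): (0, -3, 5) → (-4, -5, 9); (-4, -4, -3) → (-8, -6, 1)
T2 reflect across x = 0: (-4, -5, 9) → (4, -5, 9); (-8, -6, 1) → (8, -6, 1)
T3 reflect across y = 0: (4, -5, 9) → (4, 5, 9); (8, -6, 1) → (8, 6, 1)
T4 shear: y ← y − 1·x: (4, 5, 9) → (4, 1, 9); (8, 6, 1) → (8, -2, 1)
T5 translate by (5, -4, -4): (4, 1, 9) → (9, -3, 5); (8, -2, 1) → (13, -6, -3)
T6 shear: z ← z − 1·y: (9, -3, 5) → (9, -3, 8); (13, -6, -3) → (13, -6, 3)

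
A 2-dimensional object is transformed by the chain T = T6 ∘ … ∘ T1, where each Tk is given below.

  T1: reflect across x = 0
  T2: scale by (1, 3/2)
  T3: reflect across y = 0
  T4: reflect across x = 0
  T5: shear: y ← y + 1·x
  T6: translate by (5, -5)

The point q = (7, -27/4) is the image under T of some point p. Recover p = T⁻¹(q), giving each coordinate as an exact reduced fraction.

p = (2, 5/2)

T1 = [-1 0 0; 0 1 0; 0 0 1]
T2·T1 = [-1 0 0; 0 3/2 0; 0 0 1]
T3·…·T1 = [-1 0 0; 0 -3/2 0; 0 0 1]
T4·…·T1 = [1 0 0; 0 -3/2 0; 0 0 1]
T5·…·T1 = [1 0 0; 1 -3/2 0; 0 0 1]
T6·…·T1 = [1 0 5; 1 -3/2 -5; 0 0 1]
det M = -3/2; M⁻¹ = [1 0 -5; 2/3 -2/3 -20/3; 0 0 1]
M⁻¹ · (7, -27/4)ᵀ = (2, 5/2)ᵀ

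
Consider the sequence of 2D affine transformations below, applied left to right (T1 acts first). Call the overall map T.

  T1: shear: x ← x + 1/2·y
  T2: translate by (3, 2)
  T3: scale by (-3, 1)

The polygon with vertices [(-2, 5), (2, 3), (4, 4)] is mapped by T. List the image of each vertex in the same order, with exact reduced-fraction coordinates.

T1 shear: x ← x + 1/2·y: (-2, 5) → (1/2, 5); (2, 3) → (7/2, 3); (4, 4) → (6, 4)
T2 translate by (3, 2): (1/2, 5) → (7/2, 7); (7/2, 3) → (13/2, 5); (6, 4) → (9, 6)
T3 scale by (-3, 1): (7/2, 7) → (-21/2, 7); (13/2, 5) → (-39/2, 5); (9, 6) → (-27, 6)

image vertices: (-21/2, 7), (-39/2, 5), (-27, 6)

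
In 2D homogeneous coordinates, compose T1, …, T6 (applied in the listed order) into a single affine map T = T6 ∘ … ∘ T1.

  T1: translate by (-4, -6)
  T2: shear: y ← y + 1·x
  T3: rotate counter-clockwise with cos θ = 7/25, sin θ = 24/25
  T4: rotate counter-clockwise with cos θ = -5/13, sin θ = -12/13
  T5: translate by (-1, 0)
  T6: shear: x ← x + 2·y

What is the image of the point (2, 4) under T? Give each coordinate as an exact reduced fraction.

T(p) = (-571/65, -604/325)

T1 translate by (-4, -6): (2, 4) → (-2, -2)
T2 shear: y ← y + 1·x: (-2, -2) → (-2, -4)
T3 rotate counter-clockwise with cos θ = 7/25, sin θ = 24/25: (-2, -4) → (82/25, -76/25)
T4 rotate counter-clockwise with cos θ = -5/13, sin θ = -12/13: (82/25, -76/25) → (-1322/325, -604/325)
T5 translate by (-1, 0): (-1322/325, -604/325) → (-1647/325, -604/325)
T6 shear: x ← x + 2·y: (-1647/325, -604/325) → (-571/65, -604/325)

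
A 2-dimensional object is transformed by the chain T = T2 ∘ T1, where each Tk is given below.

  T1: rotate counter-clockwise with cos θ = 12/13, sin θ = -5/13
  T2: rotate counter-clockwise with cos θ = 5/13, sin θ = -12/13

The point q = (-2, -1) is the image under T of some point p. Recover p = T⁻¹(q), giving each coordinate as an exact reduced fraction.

p = (1, -2)

T1 = [12/13 5/13 0; -5/13 12/13 0; 0 0 1]
T2·T1 = [0 1 0; -1 0 0; 0 0 1]
det M = 1; M⁻¹ = [0 -1 0; 1 0 0; 0 0 1]
M⁻¹ · (-2, -1)ᵀ = (1, -2)ᵀ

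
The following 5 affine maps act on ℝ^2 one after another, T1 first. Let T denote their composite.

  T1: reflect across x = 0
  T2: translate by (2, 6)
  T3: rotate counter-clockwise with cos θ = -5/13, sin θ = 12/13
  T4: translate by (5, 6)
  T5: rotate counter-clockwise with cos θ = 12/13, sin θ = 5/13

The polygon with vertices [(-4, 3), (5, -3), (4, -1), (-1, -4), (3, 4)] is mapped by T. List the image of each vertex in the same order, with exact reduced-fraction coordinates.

image vertices: (-1401/169, 895/169), (393/169, 544/169), (35/169, 423/169), (-16/13, 106/13), (-680/169, -58/169)

T1 reflect across x = 0: (-4, 3) → (4, 3); (5, -3) → (-5, -3); (4, -1) → (-4, -1); (-1, -4) → (1, -4); (3, 4) → (-3, 4)
T2 translate by (2, 6): (4, 3) → (6, 9); (-5, -3) → (-3, 3); (-4, -1) → (-2, 5); (1, -4) → (3, 2); (-3, 4) → (-1, 10)
T3 rotate counter-clockwise with cos θ = -5/13, sin θ = 12/13: (6, 9) → (-138/13, 27/13); (-3, 3) → (-21/13, -51/13); (-2, 5) → (-50/13, -49/13); (3, 2) → (-3, 2); (-1, 10) → (-115/13, -62/13)
T4 translate by (5, 6): (-138/13, 27/13) → (-73/13, 105/13); (-21/13, -51/13) → (44/13, 27/13); (-50/13, -49/13) → (15/13, 29/13); (-3, 2) → (2, 8); (-115/13, -62/13) → (-50/13, 16/13)
T5 rotate counter-clockwise with cos θ = 12/13, sin θ = 5/13: (-73/13, 105/13) → (-1401/169, 895/169); (44/13, 27/13) → (393/169, 544/169); (15/13, 29/13) → (35/169, 423/169); (2, 8) → (-16/13, 106/13); (-50/13, 16/13) → (-680/169, -58/169)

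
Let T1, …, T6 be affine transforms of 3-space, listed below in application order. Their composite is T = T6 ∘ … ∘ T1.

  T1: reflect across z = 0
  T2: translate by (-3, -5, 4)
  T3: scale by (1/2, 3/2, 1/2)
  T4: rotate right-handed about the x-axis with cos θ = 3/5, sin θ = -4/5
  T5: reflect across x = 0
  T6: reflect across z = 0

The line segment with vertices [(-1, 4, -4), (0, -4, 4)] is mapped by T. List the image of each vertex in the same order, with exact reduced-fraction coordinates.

T1 reflect across z = 0: (-1, 4, -4) → (-1, 4, 4); (0, -4, 4) → (0, -4, -4)
T2 translate by (-3, -5, 4): (-1, 4, 4) → (-4, -1, 8); (0, -4, -4) → (-3, -9, 0)
T3 scale by (1/2, 3/2, 1/2): (-4, -1, 8) → (-2, -3/2, 4); (-3, -9, 0) → (-3/2, -27/2, 0)
T4 rotate right-handed about the x-axis with cos θ = 3/5, sin θ = -4/5: (-2, -3/2, 4) → (-2, 23/10, 18/5); (-3/2, -27/2, 0) → (-3/2, -81/10, 54/5)
T5 reflect across x = 0: (-2, 23/10, 18/5) → (2, 23/10, 18/5); (-3/2, -81/10, 54/5) → (3/2, -81/10, 54/5)
T6 reflect across z = 0: (2, 23/10, 18/5) → (2, 23/10, -18/5); (3/2, -81/10, 54/5) → (3/2, -81/10, -54/5)

image vertices: (2, 23/10, -18/5), (3/2, -81/10, -54/5)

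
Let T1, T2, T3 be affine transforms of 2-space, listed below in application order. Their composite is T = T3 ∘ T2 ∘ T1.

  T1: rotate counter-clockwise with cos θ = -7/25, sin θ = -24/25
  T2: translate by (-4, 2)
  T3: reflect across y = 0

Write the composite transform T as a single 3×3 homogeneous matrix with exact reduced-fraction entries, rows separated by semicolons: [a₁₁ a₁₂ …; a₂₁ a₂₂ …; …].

T = [-7/25 24/25 -4; 24/25 7/25 -2; 0 0 1]

T1 = [-7/25 24/25 0; -24/25 -7/25 0; 0 0 1]
T2·T1 = [-7/25 24/25 -4; -24/25 -7/25 2; 0 0 1]
T3·…·T1 = [-7/25 24/25 -4; 24/25 7/25 -2; 0 0 1]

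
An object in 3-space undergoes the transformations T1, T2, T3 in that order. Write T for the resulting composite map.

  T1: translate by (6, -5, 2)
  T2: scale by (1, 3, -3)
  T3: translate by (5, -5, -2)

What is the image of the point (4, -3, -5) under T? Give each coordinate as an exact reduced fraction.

T1 translate by (6, -5, 2): (4, -3, -5) → (10, -8, -3)
T2 scale by (1, 3, -3): (10, -8, -3) → (10, -24, 9)
T3 translate by (5, -5, -2): (10, -24, 9) → (15, -29, 7)

T(p) = (15, -29, 7)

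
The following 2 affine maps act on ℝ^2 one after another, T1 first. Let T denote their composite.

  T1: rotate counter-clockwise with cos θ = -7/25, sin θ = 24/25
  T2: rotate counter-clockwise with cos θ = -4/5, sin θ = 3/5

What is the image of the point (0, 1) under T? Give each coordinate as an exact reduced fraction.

T1 rotate counter-clockwise with cos θ = -7/25, sin θ = 24/25: (0, 1) → (-24/25, -7/25)
T2 rotate counter-clockwise with cos θ = -4/5, sin θ = 3/5: (-24/25, -7/25) → (117/125, -44/125)

T(p) = (117/125, -44/125)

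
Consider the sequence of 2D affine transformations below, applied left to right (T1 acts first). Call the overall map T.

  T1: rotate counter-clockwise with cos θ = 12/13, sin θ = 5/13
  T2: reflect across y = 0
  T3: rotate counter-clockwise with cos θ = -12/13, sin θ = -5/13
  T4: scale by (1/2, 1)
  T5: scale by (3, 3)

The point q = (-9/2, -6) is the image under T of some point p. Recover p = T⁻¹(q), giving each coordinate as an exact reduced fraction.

p = (3, -2)

T1 = [12/13 -5/13 0; 5/13 12/13 0; 0 0 1]
T2·T1 = [12/13 -5/13 0; -5/13 -12/13 0; 0 0 1]
T3·…·T1 = [-1 0 0; 0 1 0; 0 0 1]
T4·…·T1 = [-1/2 0 0; 0 1 0; 0 0 1]
T5·…·T1 = [-3/2 0 0; 0 3 0; 0 0 1]
det M = -9/2; M⁻¹ = [-2/3 0 0; 0 1/3 0; 0 0 1]
M⁻¹ · (-9/2, -6)ᵀ = (3, -2)ᵀ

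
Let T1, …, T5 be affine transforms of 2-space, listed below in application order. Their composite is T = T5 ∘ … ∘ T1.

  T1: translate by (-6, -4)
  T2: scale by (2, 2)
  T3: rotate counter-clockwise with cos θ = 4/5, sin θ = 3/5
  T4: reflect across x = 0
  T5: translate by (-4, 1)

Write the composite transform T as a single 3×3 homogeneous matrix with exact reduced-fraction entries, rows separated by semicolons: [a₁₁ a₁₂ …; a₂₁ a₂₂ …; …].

T = [-8/5 6/5 4/5; 6/5 8/5 -63/5; 0 0 1]

T1 = [1 0 -6; 0 1 -4; 0 0 1]
T2·T1 = [2 0 -12; 0 2 -8; 0 0 1]
T3·…·T1 = [8/5 -6/5 -24/5; 6/5 8/5 -68/5; 0 0 1]
T4·…·T1 = [-8/5 6/5 24/5; 6/5 8/5 -68/5; 0 0 1]
T5·…·T1 = [-8/5 6/5 4/5; 6/5 8/5 -63/5; 0 0 1]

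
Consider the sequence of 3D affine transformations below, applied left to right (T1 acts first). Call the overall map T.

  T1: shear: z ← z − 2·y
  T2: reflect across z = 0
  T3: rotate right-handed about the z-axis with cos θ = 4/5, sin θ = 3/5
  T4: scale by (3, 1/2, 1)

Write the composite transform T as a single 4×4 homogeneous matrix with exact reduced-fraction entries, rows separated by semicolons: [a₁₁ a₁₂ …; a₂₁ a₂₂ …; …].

T1 = [1 0 0 0; 0 1 0 0; 0 -2 1 0; 0 0 0 1]
T2·T1 = [1 0 0 0; 0 1 0 0; 0 2 -1 0; 0 0 0 1]
T3·…·T1 = [4/5 -3/5 0 0; 3/5 4/5 0 0; 0 2 -1 0; 0 0 0 1]
T4·…·T1 = [12/5 -9/5 0 0; 3/10 2/5 0 0; 0 2 -1 0; 0 0 0 1]

T = [12/5 -9/5 0 0; 3/10 2/5 0 0; 0 2 -1 0; 0 0 0 1]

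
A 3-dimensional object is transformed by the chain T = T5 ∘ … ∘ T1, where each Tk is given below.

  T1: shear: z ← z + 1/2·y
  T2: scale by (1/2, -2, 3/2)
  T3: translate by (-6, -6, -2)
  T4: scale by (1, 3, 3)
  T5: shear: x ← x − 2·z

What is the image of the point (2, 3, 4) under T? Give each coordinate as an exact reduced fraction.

T(p) = (-85/2, -36, 75/4)

T1 shear: z ← z + 1/2·y: (2, 3, 4) → (2, 3, 11/2)
T2 scale by (1/2, -2, 3/2): (2, 3, 11/2) → (1, -6, 33/4)
T3 translate by (-6, -6, -2): (1, -6, 33/4) → (-5, -12, 25/4)
T4 scale by (1, 3, 3): (-5, -12, 25/4) → (-5, -36, 75/4)
T5 shear: x ← x − 2·z: (-5, -36, 75/4) → (-85/2, -36, 75/4)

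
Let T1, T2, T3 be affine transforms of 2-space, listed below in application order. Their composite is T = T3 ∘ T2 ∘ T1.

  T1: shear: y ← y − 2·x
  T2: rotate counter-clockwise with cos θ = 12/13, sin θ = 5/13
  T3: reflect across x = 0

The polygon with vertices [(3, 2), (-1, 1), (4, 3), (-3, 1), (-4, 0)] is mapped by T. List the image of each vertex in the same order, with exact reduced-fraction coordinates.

T1 shear: y ← y − 2·x: (3, 2) → (3, -4); (-1, 1) → (-1, 3); (4, 3) → (4, -5); (-3, 1) → (-3, 7); (-4, 0) → (-4, 8)
T2 rotate counter-clockwise with cos θ = 12/13, sin θ = 5/13: (3, -4) → (56/13, -33/13); (-1, 3) → (-27/13, 31/13); (4, -5) → (73/13, -40/13); (-3, 7) → (-71/13, 69/13); (-4, 8) → (-88/13, 76/13)
T3 reflect across x = 0: (56/13, -33/13) → (-56/13, -33/13); (-27/13, 31/13) → (27/13, 31/13); (73/13, -40/13) → (-73/13, -40/13); (-71/13, 69/13) → (71/13, 69/13); (-88/13, 76/13) → (88/13, 76/13)

image vertices: (-56/13, -33/13), (27/13, 31/13), (-73/13, -40/13), (71/13, 69/13), (88/13, 76/13)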